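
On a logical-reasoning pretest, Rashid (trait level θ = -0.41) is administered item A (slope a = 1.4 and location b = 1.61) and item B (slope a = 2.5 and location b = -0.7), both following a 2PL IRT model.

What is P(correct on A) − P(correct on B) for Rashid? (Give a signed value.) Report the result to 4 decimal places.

P(θ) = 1 / (1 + exp(−a(θ − b)))
P_A = 0.0558
P_B = 0.6737
P_A − P_B = -0.6179

-0.6179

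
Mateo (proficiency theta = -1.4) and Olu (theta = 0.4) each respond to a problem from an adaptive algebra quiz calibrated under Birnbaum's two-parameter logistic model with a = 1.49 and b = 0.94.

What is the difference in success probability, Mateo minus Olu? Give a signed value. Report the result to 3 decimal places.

P(theta) = 1 / (1 + exp(−a(theta − b)))
P(Mateo) = 0.0297  [exponent -3.4866]
P(Olu) = 0.3090  [exponent -0.8046]
Difference = 0.0297 − 0.3090 = -0.2793

-0.279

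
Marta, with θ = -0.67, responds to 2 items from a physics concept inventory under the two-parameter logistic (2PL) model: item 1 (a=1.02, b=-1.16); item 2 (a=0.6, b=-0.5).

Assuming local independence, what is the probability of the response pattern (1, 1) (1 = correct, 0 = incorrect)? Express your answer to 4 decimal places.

0.2953

P(θ) = 1 / (1 + exp(−a(θ − b)))
P_1 = 1/(1+e^{-0.4998}) = 0.6224
P_2 = 1/(1+e^{0.1020}) = 0.4745
L = P_1 × P_2 = 0.6224 × 0.4745 = 0.29535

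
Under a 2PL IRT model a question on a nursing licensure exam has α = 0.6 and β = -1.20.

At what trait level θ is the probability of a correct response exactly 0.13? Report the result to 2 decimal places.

P(θ) = 1 / (1 + exp(−α(θ − β)))
logit = ln(0.1300/0.8700) = -1.9010
θ = β + logit/(α) = -1.20 + (-1.9010)/0.6000 = -4.3683

-4.37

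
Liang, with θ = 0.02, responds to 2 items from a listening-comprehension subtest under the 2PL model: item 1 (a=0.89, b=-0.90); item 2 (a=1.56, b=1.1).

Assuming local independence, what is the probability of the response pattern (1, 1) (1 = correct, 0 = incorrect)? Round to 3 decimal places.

P(θ) = 1 / (1 + exp(−a(θ − b)))
P_1 = 1/(1+e^{-0.8188}) = 0.6940
P_2 = 1/(1+e^{1.6848}) = 0.1565
L = P_1 × P_2 = 0.6940 × 0.1565 = 0.10858

0.109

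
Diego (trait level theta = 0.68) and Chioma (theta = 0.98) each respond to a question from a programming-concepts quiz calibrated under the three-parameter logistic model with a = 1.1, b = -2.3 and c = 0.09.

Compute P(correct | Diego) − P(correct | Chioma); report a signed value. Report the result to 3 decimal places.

P(theta) = c + (1 − c) · 1 / (1 + exp(−a(theta − b)))
P(Diego) = 0.9669  [exponent 3.2780]
P(Chioma) = 0.9760  [exponent 3.6080]
Difference = 0.9669 − 0.9760 = -0.0090

-0.009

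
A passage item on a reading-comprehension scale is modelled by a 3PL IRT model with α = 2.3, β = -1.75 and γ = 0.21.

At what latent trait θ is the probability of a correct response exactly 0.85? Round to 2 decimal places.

P(θ) = γ + (1 − γ) · 1 / (1 + exp(−α(θ − β)))
Remove guessing floor: (0.85 − 0.21)/(1 − 0.21) = 0.8101
logit = ln(0.8101/0.1899) = 1.4508
θ = β + logit/(α) = -1.75 + 1.4508/2.3000 = -1.1192

-1.12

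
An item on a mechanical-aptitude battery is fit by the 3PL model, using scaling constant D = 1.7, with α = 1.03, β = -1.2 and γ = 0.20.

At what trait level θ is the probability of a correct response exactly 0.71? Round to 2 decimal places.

P(θ) = γ + (1 − γ) · 1 / (1 + exp(−D·α(θ − β)))
Remove guessing floor: (0.71 − 0.20)/(1 − 0.20) = 0.6375
logit = ln(0.6375/0.3625) = 0.5645
θ = β + logit/(1.7·α) = -1.2 + 0.5645/1.7510 = -0.8776

-0.88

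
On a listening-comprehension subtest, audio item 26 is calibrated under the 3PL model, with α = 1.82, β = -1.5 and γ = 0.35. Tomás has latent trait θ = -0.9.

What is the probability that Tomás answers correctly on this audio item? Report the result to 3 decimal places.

0.837

P(θ) = γ + (1 − γ) · 1 / (1 + exp(−α(θ − β)))
Exponent: 1.82 × (-0.9 − (-1.5)) = 1.0920
1/(1 + e^{-1.0920}) = 0.7488
P = 0.35 + 0.65 × 0.7488 = 0.8367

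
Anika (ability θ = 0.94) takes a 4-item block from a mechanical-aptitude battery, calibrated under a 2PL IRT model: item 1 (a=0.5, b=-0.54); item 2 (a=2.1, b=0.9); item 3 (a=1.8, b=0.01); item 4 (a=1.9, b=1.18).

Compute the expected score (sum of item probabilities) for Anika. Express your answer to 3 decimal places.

P(θ) = 1 / (1 + exp(−a(θ − b)))
P_1 = 1/(1+e^{-0.7400}) = 0.6770
P_2 = 1/(1+e^{-0.0840}) = 0.5210
P_3 = 1/(1+e^{-1.6740}) = 0.8421
P_4 = 1/(1+e^{0.4560}) = 0.3879
E[score] = 0.6770 + 0.5210 + 0.8421 + 0.3879 = 2.4280

2.428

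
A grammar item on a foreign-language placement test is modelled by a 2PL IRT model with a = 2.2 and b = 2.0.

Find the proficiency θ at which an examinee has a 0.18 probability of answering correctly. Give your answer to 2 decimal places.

P(θ) = 1 / (1 + exp(−a(θ − b)))
logit = ln(0.1800/0.8200) = -1.5163
θ = b + logit/(a) = 2.0 + (-1.5163)/2.2000 = 1.3108

1.31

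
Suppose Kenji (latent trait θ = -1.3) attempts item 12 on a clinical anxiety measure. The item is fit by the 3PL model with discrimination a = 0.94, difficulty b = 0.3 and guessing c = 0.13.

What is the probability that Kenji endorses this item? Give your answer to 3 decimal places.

0.288

P(θ) = c + (1 − c) · 1 / (1 + exp(−a(θ − b)))
Exponent: 0.94 × (-1.3 − 0.3) = -1.5040
1/(1 + e^{1.5040}) = 0.1818
P = 0.13 + 0.87 × 0.1818 = 0.2882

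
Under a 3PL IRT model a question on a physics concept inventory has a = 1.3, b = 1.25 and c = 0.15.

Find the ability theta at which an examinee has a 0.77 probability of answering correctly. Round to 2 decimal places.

2.01

P(theta) = c + (1 − c) · 1 / (1 + exp(−a(theta − b)))
Remove guessing floor: (0.77 − 0.15)/(1 − 0.15) = 0.7294
logit = ln(0.7294/0.2706) = 0.9916
theta = b + logit/(a) = 1.25 + 0.9916/1.3000 = 2.0128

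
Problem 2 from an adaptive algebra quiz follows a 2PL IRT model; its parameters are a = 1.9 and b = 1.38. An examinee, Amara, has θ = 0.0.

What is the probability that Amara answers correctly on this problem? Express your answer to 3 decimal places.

0.068

P(θ) = 1 / (1 + exp(−a(θ − b)))
Exponent: 1.9 × (0.0 − 1.38) = -2.6220
1/(1 + e^{2.6220}) = 0.0677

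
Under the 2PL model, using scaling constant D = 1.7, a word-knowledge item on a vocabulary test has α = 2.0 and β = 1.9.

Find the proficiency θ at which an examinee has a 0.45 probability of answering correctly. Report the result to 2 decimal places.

1.84

P(θ) = 1 / (1 + exp(−D·α(θ − β)))
logit = ln(0.4500/0.5500) = -0.2007
θ = β + logit/(1.7·α) = 1.9 + (-0.2007)/3.4000 = 1.8410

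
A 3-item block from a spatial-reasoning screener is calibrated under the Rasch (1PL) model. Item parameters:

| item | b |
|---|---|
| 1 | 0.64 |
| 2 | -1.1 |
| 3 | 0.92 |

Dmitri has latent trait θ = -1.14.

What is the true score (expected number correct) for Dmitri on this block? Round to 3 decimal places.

0.747

P(θ) = 1 / (1 + exp(−(θ − b)))
P_1 = 1/(1+e^{1.7800}) = 0.1443
P_2 = 1/(1+e^{0.0400}) = 0.4900
P_3 = 1/(1+e^{2.0600}) = 0.1130
E[score] = 0.1443 + 0.4900 + 0.1130 = 0.7474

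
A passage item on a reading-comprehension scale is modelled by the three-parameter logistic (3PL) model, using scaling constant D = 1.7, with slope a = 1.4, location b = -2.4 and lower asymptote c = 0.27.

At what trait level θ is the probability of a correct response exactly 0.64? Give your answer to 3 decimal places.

P(θ) = c + (1 − c) · 1 / (1 + exp(−D·a(θ − b)))
Remove guessing floor: (0.64 − 0.27)/(1 − 0.27) = 0.5068
logit = ln(0.5068/0.4932) = 0.0274
θ = b + logit/(1.7·a) = -2.4 + 0.0274/2.3800 = -2.3885

-2.388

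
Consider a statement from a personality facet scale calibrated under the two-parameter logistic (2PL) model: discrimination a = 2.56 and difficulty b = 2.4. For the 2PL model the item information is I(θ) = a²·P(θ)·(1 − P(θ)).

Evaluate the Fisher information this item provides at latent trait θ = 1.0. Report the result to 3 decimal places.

0.172

P = 1/(1+e^{3.5840}) = 0.0270
P(1−P) = 0.0270 × 0.9730 = 0.0263
I = a² × P(1−P) = 2.56² × 0.0263 = 0.17226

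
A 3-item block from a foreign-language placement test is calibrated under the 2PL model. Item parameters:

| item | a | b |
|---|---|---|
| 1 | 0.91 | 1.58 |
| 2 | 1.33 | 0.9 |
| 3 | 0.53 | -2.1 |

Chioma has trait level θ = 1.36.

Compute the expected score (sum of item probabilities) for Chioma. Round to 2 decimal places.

1.96

P(θ) = 1 / (1 + exp(−a(θ − b)))
P_1 = 1/(1+e^{0.2002}) = 0.4501
P_2 = 1/(1+e^{-0.6118}) = 0.6484
P_3 = 1/(1+e^{-1.8338}) = 0.8622
E[score] = 0.4501 + 0.6484 + 0.8622 = 1.9607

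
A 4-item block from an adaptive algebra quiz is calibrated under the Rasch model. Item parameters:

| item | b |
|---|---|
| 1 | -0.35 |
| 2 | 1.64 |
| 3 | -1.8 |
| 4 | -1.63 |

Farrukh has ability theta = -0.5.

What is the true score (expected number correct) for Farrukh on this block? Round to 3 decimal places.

P(theta) = 1 / (1 + exp(−(theta − b)))
P_1 = 1/(1+e^{0.1500}) = 0.4626
P_2 = 1/(1+e^{2.1400}) = 0.1053
P_3 = 1/(1+e^{-1.3000}) = 0.7858
P_4 = 1/(1+e^{-1.1300}) = 0.7558
E[score] = 0.4626 + 0.1053 + 0.7858 + 0.7558 = 2.1095

2.110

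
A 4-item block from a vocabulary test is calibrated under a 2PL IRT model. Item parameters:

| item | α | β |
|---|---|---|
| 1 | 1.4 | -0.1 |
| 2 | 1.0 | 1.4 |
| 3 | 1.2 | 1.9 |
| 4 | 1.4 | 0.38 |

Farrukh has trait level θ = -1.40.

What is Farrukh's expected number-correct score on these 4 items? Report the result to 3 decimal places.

P(θ) = 1 / (1 + exp(−α(θ − β)))
P_1 = 1/(1+e^{1.8200}) = 0.1394
P_2 = 1/(1+e^{2.8000}) = 0.0573
P_3 = 1/(1+e^{3.9600}) = 0.0187
P_4 = 1/(1+e^{2.4920}) = 0.0764
E[score] = 0.1394 + 0.0573 + 0.0187 + 0.0764 = 0.2919

0.292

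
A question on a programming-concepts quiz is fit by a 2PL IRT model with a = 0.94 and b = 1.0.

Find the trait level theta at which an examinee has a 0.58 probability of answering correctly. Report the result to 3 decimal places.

P(theta) = 1 / (1 + exp(−a(theta − b)))
logit = ln(0.5800/0.4200) = 0.3228
theta = b + logit/(a) = 1.0 + 0.3228/0.9400 = 1.3434

1.343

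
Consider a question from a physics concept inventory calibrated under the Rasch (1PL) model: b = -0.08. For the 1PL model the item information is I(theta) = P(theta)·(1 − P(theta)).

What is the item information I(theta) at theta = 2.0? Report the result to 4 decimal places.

P = 1/(1+e^{-2.0800}) = 0.8889
P(1−P) = 0.8889 × 0.1111 = 0.0987
I = P(1−P) = 0.09872

0.0987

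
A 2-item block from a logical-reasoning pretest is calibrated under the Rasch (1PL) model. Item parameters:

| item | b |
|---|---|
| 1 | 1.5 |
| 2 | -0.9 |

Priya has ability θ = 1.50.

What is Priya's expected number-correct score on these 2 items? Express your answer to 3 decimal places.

1.417

P(θ) = 1 / (1 + exp(−(θ − b)))
P_1 = 1/(1+e^{0.0000}) = 0.5000
P_2 = 1/(1+e^{-2.4000}) = 0.9168
E[score] = 0.5000 + 0.9168 = 1.4168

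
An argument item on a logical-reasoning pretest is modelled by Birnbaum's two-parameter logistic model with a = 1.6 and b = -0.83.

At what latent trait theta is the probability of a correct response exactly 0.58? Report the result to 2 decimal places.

P(theta) = 1 / (1 + exp(−a(theta − b)))
logit = ln(0.5800/0.4200) = 0.3228
theta = b + logit/(a) = -0.83 + 0.3228/1.6000 = -0.6283

-0.63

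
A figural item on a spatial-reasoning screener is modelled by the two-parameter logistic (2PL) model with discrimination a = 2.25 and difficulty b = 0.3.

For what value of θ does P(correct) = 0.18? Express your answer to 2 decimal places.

P(θ) = 1 / (1 + exp(−a(θ − b)))
logit = ln(0.1800/0.8200) = -1.5163
θ = b + logit/(a) = 0.3 + (-1.5163)/2.2500 = -0.3739

-0.37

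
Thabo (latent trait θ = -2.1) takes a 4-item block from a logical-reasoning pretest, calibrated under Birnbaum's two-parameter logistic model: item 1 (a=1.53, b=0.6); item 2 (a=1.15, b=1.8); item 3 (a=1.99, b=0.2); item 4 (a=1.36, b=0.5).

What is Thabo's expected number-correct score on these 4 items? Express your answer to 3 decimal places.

0.065

P(θ) = 1 / (1 + exp(−a(θ − b)))
P_1 = 1/(1+e^{4.1310}) = 0.0158
P_2 = 1/(1+e^{4.4850}) = 0.0112
P_3 = 1/(1+e^{4.5770}) = 0.0102
P_4 = 1/(1+e^{3.5360}) = 0.0283
E[score] = 0.0158 + 0.0112 + 0.0102 + 0.0283 = 0.0654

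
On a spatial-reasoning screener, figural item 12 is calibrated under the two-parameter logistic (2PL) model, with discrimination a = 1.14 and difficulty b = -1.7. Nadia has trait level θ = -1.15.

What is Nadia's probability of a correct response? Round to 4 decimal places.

P(θ) = 1 / (1 + exp(−a(θ − b)))
Exponent: 1.14 × (-1.15 − (-1.7)) = 0.6270
1/(1 + e^{-0.6270}) = 0.6518

0.6518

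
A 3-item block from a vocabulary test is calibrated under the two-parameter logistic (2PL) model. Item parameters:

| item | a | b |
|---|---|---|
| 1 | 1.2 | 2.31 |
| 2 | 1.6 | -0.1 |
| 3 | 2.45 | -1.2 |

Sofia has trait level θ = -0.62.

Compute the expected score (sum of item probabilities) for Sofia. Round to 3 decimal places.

1.138

P(θ) = 1 / (1 + exp(−a(θ − b)))
P_1 = 1/(1+e^{3.5160}) = 0.0289
P_2 = 1/(1+e^{0.8320}) = 0.3032
P_3 = 1/(1+e^{-1.4210}) = 0.8055
E[score] = 0.0289 + 0.3032 + 0.8055 = 1.1376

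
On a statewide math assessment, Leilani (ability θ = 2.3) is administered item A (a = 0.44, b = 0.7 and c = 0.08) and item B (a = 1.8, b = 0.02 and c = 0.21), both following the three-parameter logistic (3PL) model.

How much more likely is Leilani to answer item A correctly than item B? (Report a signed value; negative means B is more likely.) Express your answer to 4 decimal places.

-0.2916

P(θ) = c + (1 − c) · 1 / (1 + exp(−a(θ − b)))
P_A = 0.6955
P_B = 0.9872
P_A − P_B = -0.2916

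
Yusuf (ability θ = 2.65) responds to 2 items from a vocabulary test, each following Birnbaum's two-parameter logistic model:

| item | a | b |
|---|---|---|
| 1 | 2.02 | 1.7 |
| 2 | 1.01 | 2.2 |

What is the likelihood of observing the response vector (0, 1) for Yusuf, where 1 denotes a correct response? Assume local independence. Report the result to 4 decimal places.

0.0783

P(θ) = 1 / (1 + exp(−a(θ − b)))
P_1 = 1/(1+e^{-1.9190}) = 0.8720
P_2 = 1/(1+e^{-0.4545}) = 0.6117
L = (1−P_1) × P_2 = 0.1280 × 0.6117 = 0.07828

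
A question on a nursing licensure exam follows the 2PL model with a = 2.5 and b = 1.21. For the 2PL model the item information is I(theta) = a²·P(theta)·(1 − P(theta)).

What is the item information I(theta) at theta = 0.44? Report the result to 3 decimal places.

P = 1/(1+e^{1.9250}) = 0.1273
P(1−P) = 0.1273 × 0.8727 = 0.1111
I = a² × P(1−P) = 2.5² × 0.1111 = 0.69437

0.694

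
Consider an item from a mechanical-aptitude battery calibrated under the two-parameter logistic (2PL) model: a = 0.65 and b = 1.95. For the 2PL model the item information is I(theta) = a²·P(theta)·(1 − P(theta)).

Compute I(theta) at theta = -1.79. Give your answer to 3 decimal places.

0.031

P = 1/(1+e^{2.4310}) = 0.0808
P(1−P) = 0.0808 × 0.9192 = 0.0743
I = a² × P(1−P) = 0.65² × 0.0743 = 0.03139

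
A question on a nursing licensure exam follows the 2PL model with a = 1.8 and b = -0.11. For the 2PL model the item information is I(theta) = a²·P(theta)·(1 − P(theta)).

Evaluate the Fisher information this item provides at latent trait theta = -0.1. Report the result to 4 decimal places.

P = 1/(1+e^{-0.0180}) = 0.5045
P(1−P) = 0.5045 × 0.4955 = 0.2500
I = a² × P(1−P) = 1.8² × 0.2500 = 0.80993

0.8099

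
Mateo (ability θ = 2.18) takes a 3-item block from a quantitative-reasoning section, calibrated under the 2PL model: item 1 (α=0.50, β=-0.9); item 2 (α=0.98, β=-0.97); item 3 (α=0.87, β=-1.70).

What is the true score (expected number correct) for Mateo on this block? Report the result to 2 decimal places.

2.75

P(θ) = 1 / (1 + exp(−α(θ − β)))
P_1 = 1/(1+e^{-1.5400}) = 0.8235
P_2 = 1/(1+e^{-3.0870}) = 0.9564
P_3 = 1/(1+e^{-3.3756}) = 0.9669
E[score] = 0.8235 + 0.9564 + 0.9669 = 2.7468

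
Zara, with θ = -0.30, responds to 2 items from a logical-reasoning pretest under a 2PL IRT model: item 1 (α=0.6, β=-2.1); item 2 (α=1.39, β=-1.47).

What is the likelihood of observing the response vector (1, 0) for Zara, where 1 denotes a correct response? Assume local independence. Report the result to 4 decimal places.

0.1227

P(θ) = 1 / (1 + exp(−α(θ − β)))
P_1 = 1/(1+e^{-1.0800}) = 0.7465
P_2 = 1/(1+e^{-1.6263}) = 0.8357
L = P_1 × (1−P_2) = 0.7465 × 0.1643 = 0.12268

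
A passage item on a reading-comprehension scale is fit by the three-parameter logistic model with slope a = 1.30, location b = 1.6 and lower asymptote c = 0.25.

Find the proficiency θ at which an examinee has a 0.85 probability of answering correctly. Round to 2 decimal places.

P(θ) = c + (1 − c) · 1 / (1 + exp(−a(θ − b)))
Remove guessing floor: (0.85 − 0.25)/(1 − 0.25) = 0.8000
logit = ln(0.8000/0.2000) = 1.3863
θ = b + logit/(a) = 1.6 + 1.3863/1.3000 = 2.6664

2.67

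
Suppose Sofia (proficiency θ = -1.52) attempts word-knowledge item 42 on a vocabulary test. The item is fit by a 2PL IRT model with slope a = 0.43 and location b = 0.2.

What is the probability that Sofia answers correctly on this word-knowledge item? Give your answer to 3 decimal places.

0.323

P(θ) = 1 / (1 + exp(−a(θ − b)))
Exponent: 0.43 × (-1.52 − 0.2) = -0.7396
1/(1 + e^{0.7396}) = 0.3231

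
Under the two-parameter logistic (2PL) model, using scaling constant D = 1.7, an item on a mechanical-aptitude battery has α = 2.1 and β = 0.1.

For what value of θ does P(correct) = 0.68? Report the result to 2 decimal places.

P(θ) = 1 / (1 + exp(−D·α(θ − β)))
logit = ln(0.6800/0.3200) = 0.7538
θ = β + logit/(1.7·α) = 0.1 + 0.7538/3.5700 = 0.3111

0.31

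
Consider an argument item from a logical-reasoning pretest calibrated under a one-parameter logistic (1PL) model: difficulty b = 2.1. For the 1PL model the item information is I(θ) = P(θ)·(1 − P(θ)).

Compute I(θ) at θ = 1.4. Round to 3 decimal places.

0.222

P = 1/(1+e^{0.7000}) = 0.3318
P(1−P) = 0.3318 × 0.6682 = 0.2217
I = P(1−P) = 0.22171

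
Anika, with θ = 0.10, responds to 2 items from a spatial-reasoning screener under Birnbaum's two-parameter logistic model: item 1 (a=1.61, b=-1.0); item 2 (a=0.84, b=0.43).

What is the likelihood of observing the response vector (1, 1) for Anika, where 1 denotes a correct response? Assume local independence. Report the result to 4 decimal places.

P(θ) = 1 / (1 + exp(−a(θ − b)))
P_1 = 1/(1+e^{-1.7710}) = 0.8546
P_2 = 1/(1+e^{0.2772}) = 0.4311
L = P_1 × P_2 = 0.8546 × 0.4311 = 0.36844

0.3684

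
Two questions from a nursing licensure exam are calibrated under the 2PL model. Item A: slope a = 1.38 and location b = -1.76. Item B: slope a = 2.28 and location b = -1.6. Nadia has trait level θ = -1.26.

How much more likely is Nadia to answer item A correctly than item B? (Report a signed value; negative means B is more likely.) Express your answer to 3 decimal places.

P(θ) = 1 / (1 + exp(−a(θ − b)))
P_A = 0.6660
P_B = 0.6846
P_A − P_B = -0.0187

-0.019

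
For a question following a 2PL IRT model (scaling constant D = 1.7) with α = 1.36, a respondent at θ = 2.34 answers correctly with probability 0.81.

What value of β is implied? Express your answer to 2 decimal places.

1.71

P(θ) = 1 / (1 + exp(−D·α(θ − β)))
logit(0.81) = ln(0.81/0.19) = 1.4500
β = θ − logit/(1.7·α) = 2.34 − 1.4500/2.3120 = 1.7128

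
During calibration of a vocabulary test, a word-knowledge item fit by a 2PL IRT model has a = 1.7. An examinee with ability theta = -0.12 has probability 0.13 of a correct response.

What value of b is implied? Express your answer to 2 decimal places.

P(theta) = 1 / (1 + exp(−a(theta − b)))
logit(0.13) = ln(0.13/0.87) = -1.9010
b = theta − logit/(a) = -0.12 − (-1.9010)/1.7000 = 0.9982

1.00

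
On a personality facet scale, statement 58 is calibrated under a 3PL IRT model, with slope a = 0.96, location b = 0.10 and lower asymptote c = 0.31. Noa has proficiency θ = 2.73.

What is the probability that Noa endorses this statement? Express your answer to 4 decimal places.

0.9488

P(θ) = c + (1 − c) · 1 / (1 + exp(−a(θ − b)))
Exponent: 0.96 × (2.73 − 0.10) = 2.5248
1/(1 + e^{-2.5248}) = 0.9259
P = 0.31 + 0.69 × 0.9259 = 0.9488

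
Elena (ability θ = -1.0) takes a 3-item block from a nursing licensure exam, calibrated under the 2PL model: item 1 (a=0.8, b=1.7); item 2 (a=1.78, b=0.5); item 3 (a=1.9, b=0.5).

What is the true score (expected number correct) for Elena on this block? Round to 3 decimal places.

P(θ) = 1 / (1 + exp(−a(θ − b)))
P_1 = 1/(1+e^{2.1600}) = 0.1034
P_2 = 1/(1+e^{2.6700}) = 0.0648
P_3 = 1/(1+e^{2.8500}) = 0.0547
E[score] = 0.1034 + 0.0648 + 0.0547 = 0.2228

0.223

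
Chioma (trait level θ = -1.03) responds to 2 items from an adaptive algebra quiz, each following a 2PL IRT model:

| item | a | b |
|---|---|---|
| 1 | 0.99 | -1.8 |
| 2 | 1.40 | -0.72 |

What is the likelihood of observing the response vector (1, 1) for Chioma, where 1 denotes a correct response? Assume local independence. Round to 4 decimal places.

P(θ) = 1 / (1 + exp(−a(θ − b)))
P_1 = 1/(1+e^{-0.7623}) = 0.6819
P_2 = 1/(1+e^{0.4340}) = 0.3932
L = P_1 × P_2 = 0.6819 × 0.3932 = 0.26809

0.2681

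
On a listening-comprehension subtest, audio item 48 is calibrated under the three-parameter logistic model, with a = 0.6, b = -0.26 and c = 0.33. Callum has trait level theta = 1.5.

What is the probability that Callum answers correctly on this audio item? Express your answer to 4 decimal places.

P(theta) = c + (1 − c) · 1 / (1 + exp(−a(theta − b)))
Exponent: 0.6 × (1.5 − (-0.26)) = 1.0560
1/(1 + e^{-1.0560}) = 0.7419
P = 0.33 + 0.67 × 0.7419 = 0.8271

0.8271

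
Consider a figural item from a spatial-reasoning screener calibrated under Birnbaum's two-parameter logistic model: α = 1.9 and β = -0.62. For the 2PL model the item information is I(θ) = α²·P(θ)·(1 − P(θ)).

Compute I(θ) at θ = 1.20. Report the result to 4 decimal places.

0.1069

P = 1/(1+e^{-3.4580}) = 0.9695
P(1−P) = 0.9695 × 0.0305 = 0.0296
I = α² × P(1−P) = 1.9² × 0.0296 = 0.10685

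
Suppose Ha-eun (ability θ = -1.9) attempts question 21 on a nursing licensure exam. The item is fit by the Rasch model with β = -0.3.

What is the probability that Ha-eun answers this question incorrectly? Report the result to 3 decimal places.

P(θ) = 1 / (1 + exp(−(θ − β)))
Exponent: (-1.9 − (-0.3)) = -1.6000
1/(1 + e^{1.6000}) = 0.1680
P = 0.1680
P(incorrect) = 1 − 0.1680 = 0.8320

0.832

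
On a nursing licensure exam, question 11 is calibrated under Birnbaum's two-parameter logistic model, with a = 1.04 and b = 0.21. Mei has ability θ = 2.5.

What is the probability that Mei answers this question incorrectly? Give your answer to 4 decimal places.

P(θ) = 1 / (1 + exp(−a(θ − b)))
Exponent: 1.04 × (2.5 − 0.21) = 2.3816
1/(1 + e^{-2.3816}) = 0.9154
P(incorrect) = 1 − 0.9154 = 0.0846

0.0846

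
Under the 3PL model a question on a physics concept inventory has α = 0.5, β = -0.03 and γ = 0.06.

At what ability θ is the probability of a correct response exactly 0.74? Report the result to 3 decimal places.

1.893

P(θ) = γ + (1 − γ) · 1 / (1 + exp(−α(θ − β)))
Remove guessing floor: (0.74 − 0.06)/(1 − 0.06) = 0.7234
logit = ln(0.7234/0.2766) = 0.9614
θ = β + logit/(α) = -0.03 + 0.9614/0.5000 = 1.8928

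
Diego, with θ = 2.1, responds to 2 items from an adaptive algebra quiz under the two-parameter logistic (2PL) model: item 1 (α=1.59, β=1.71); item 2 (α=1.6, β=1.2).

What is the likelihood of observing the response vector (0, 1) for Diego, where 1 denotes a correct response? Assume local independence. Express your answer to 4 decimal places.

0.2828

P(θ) = 1 / (1 + exp(−α(θ − β)))
P_1 = 1/(1+e^{-0.6201}) = 0.6502
P_2 = 1/(1+e^{-1.4400}) = 0.8085
L = (1−P_1) × P_2 = 0.3498 × 0.8085 = 0.28276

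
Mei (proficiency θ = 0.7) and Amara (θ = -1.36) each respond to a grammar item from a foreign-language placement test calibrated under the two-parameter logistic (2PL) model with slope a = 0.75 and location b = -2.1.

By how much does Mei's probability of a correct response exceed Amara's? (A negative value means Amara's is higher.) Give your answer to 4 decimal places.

P(θ) = 1 / (1 + exp(−a(θ − b)))
P(Mei) = 0.8909  [exponent 2.1000]
P(Amara) = 0.6353  [exponent 0.5550]
Difference = 0.8909 − 0.6353 = 0.2556

0.2556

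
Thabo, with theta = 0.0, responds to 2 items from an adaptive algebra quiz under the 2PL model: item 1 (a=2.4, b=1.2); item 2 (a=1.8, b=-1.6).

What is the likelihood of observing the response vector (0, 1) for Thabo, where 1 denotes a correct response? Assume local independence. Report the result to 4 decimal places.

0.8965

P(theta) = 1 / (1 + exp(−a(theta − b)))
P_1 = 1/(1+e^{2.8800}) = 0.0532
P_2 = 1/(1+e^{-2.8800}) = 0.9468
L = (1−P_1) × P_2 = 0.9468 × 0.9468 = 0.89652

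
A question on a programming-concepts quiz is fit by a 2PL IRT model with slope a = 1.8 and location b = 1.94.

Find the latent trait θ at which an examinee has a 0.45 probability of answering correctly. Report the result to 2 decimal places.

1.83

P(θ) = 1 / (1 + exp(−a(θ − b)))
logit = ln(0.4500/0.5500) = -0.2007
θ = b + logit/(a) = 1.94 + (-0.2007)/1.8000 = 1.8285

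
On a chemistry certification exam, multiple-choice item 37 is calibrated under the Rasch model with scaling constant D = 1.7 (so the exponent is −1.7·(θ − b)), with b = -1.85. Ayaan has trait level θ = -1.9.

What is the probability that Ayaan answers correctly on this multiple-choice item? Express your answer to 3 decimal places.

0.479

P(θ) = 1 / (1 + exp(−D·(θ − b)))
Exponent: 1.7 × (-1.9 − (-1.85)) = -0.0850
1/(1 + e^{0.0850}) = 0.4788
P = 0.4788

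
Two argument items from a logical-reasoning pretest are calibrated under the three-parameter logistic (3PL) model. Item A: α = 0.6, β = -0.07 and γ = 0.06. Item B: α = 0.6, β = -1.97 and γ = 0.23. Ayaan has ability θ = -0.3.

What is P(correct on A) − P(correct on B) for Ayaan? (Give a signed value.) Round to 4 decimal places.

-0.2956

P(θ) = γ + (1 − γ) · 1 / (1 + exp(−α(θ − β)))
P_A = 0.4976
P_B = 0.7932
P_A − P_B = -0.2956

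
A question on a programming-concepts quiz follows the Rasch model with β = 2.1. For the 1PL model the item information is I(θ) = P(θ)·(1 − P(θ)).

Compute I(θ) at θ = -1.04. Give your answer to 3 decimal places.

P = 1/(1+e^{3.1400}) = 0.0415
P(1−P) = 0.0415 × 0.9585 = 0.0398
I = P(1−P) = 0.03977

0.040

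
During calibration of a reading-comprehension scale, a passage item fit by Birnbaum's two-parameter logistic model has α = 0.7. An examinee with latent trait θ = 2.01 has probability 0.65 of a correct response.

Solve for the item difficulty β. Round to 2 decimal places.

P(θ) = 1 / (1 + exp(−α(θ − β)))
logit(0.65) = ln(0.65/0.35) = 0.6190
β = θ − logit/(α) = 2.01 − 0.6190/0.7000 = 1.1257

1.13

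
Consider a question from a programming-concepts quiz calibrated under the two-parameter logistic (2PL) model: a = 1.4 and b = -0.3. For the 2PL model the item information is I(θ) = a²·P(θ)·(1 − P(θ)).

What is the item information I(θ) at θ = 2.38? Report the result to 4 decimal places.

0.0439

P = 1/(1+e^{-3.7520}) = 0.9771
P(1−P) = 0.9771 × 0.0229 = 0.0224
I = a² × P(1−P) = 1.4² × 0.0224 = 0.04392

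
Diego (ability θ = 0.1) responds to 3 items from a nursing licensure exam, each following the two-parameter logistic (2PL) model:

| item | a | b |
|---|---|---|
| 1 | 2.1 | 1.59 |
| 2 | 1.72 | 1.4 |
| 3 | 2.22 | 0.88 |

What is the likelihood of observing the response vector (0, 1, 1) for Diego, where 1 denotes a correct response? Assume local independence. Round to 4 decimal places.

0.0139

P(θ) = 1 / (1 + exp(−a(θ − b)))
P_1 = 1/(1+e^{3.1290}) = 0.0419
P_2 = 1/(1+e^{2.2360}) = 0.0966
P_3 = 1/(1+e^{1.7316}) = 0.1504
L = (1−P_1) × P_2 × P_3 = 0.9581 × 0.0966 × 0.1504 = 0.01391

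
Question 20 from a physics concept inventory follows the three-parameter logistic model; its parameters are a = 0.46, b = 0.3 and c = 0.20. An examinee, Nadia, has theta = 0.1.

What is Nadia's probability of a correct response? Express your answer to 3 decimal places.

P(theta) = c + (1 − c) · 1 / (1 + exp(−a(theta − b)))
Exponent: 0.46 × (0.1 − 0.3) = -0.0920
1/(1 + e^{0.0920}) = 0.4770
P = 0.20 + 0.80 × 0.4770 = 0.5816

0.582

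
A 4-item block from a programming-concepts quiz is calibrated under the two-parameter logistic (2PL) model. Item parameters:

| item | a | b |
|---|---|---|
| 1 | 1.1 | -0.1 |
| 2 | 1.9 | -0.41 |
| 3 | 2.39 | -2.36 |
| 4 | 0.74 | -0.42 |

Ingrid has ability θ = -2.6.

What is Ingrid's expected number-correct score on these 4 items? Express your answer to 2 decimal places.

P(θ) = 1 / (1 + exp(−a(θ − b)))
P_1 = 1/(1+e^{2.7500}) = 0.0601
P_2 = 1/(1+e^{4.1610}) = 0.0154
P_3 = 1/(1+e^{0.5736}) = 0.3604
P_4 = 1/(1+e^{1.6132}) = 0.1661
E[score] = 0.0601 + 0.0154 + 0.3604 + 0.1661 = 0.6020

0.60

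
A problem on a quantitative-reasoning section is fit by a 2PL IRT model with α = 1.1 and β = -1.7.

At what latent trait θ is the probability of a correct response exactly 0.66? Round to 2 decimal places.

P(θ) = 1 / (1 + exp(−α(θ − β)))
logit = ln(0.6600/0.3400) = 0.6633
θ = β + logit/(α) = -1.7 + 0.6633/1.1000 = -1.0970

-1.10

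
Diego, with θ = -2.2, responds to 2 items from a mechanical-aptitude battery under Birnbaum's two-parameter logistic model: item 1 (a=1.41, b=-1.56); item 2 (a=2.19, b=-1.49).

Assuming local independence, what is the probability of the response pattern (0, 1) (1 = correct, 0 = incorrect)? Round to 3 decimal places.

P(θ) = 1 / (1 + exp(−a(θ − b)))
P_1 = 1/(1+e^{0.9024}) = 0.2886
P_2 = 1/(1+e^{1.5549}) = 0.1744
L = (1−P_1) × P_2 = 0.7114 × 0.1744 = 0.12406

0.124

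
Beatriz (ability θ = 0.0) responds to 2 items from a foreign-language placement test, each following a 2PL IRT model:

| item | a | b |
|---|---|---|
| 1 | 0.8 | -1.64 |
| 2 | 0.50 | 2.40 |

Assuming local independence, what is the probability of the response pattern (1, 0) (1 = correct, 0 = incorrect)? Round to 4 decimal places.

0.6055

P(θ) = 1 / (1 + exp(−a(θ − b)))
P_1 = 1/(1+e^{-1.3120}) = 0.7878
P_2 = 1/(1+e^{1.2000}) = 0.2315
L = P_1 × (1−P_2) = 0.7878 × 0.7685 = 0.60548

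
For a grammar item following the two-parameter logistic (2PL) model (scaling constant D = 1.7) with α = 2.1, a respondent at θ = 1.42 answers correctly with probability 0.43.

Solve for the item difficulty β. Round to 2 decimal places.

P(θ) = 1 / (1 + exp(−D·α(θ − β)))
logit(0.43) = ln(0.43/0.57) = -0.2819
β = θ − logit/(1.7·α) = 1.42 − (-0.2819)/3.5700 = 1.4989

1.50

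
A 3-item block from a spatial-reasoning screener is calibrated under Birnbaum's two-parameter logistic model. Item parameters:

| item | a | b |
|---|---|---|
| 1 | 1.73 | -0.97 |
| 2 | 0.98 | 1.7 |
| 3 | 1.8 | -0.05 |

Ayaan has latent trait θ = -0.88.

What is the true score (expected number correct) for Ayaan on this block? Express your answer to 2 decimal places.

P(θ) = 1 / (1 + exp(−a(θ − b)))
P_1 = 1/(1+e^{-0.1557}) = 0.5388
P_2 = 1/(1+e^{2.5284}) = 0.0739
P_3 = 1/(1+e^{1.4940}) = 0.1833
E[score] = 0.5388 + 0.0739 + 0.1833 = 0.7961

0.80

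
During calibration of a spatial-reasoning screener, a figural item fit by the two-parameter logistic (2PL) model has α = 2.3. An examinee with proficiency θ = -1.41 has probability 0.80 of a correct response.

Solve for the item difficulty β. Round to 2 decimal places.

-2.01

P(θ) = 1 / (1 + exp(−α(θ − β)))
logit(0.80) = ln(0.80/0.20) = 1.3863
β = θ − logit/(α) = -1.41 − 1.3863/2.3000 = -2.0127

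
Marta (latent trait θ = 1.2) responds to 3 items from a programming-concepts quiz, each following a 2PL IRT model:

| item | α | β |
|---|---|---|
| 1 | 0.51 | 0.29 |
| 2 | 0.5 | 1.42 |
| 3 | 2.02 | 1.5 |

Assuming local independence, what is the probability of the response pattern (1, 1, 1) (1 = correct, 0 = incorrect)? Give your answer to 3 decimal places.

0.102

P(θ) = 1 / (1 + exp(−α(θ − β)))
P_1 = 1/(1+e^{-0.4641}) = 0.6140
P_2 = 1/(1+e^{0.1100}) = 0.4725
P_3 = 1/(1+e^{0.6060}) = 0.3530
L = P_1 × P_2 × P_3 = 0.6140 × 0.4725 × 0.3530 = 0.10241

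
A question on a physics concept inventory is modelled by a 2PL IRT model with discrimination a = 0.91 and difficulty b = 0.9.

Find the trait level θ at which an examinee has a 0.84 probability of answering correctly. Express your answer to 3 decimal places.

P(θ) = 1 / (1 + exp(−a(θ − b)))
logit = ln(0.8400/0.1600) = 1.6582
θ = b + logit/(a) = 0.9 + 1.6582/0.9100 = 2.7222

2.722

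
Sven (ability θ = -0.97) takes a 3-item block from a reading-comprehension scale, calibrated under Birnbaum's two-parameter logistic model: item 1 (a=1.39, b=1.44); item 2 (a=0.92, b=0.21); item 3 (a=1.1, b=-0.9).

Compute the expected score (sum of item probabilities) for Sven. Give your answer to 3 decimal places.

0.767

P(θ) = 1 / (1 + exp(−a(θ − b)))
P_1 = 1/(1+e^{3.3499}) = 0.0339
P_2 = 1/(1+e^{1.0856}) = 0.2524
P_3 = 1/(1+e^{0.0770}) = 0.4808
E[score] = 0.0339 + 0.2524 + 0.4808 = 0.7671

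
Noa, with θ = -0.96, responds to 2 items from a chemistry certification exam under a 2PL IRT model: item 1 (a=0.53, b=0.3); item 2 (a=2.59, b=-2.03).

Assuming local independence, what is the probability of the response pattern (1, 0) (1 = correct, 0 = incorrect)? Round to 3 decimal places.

0.020

P(θ) = 1 / (1 + exp(−a(θ − b)))
P_1 = 1/(1+e^{0.6678}) = 0.3390
P_2 = 1/(1+e^{-2.7713}) = 0.9411
L = P_1 × (1−P_2) = 0.3390 × 0.0589 = 0.01996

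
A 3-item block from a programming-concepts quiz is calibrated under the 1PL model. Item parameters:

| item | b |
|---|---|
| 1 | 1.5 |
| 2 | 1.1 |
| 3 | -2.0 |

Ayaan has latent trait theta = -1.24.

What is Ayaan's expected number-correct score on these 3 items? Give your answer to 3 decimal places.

0.830

P(theta) = 1 / (1 + exp(−(theta − b)))
P_1 = 1/(1+e^{2.7400}) = 0.0607
P_2 = 1/(1+e^{2.3400}) = 0.0879
P_3 = 1/(1+e^{-0.7600}) = 0.6814
E[score] = 0.0607 + 0.0879 + 0.6814 = 0.8299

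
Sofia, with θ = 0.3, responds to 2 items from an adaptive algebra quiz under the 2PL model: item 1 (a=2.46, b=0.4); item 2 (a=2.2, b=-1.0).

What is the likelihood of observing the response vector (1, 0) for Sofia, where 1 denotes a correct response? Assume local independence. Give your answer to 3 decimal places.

P(θ) = 1 / (1 + exp(−a(θ − b)))
P_1 = 1/(1+e^{0.2460}) = 0.4388
P_2 = 1/(1+e^{-2.8600}) = 0.9458
L = P_1 × (1−P_2) = 0.4388 × 0.0542 = 0.02377

0.024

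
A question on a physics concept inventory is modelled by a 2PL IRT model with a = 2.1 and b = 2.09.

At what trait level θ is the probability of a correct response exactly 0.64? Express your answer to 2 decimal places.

P(θ) = 1 / (1 + exp(−a(θ − b)))
logit = ln(0.6400/0.3600) = 0.5754
θ = b + logit/(a) = 2.09 + 0.5754/2.1000 = 2.3640

2.36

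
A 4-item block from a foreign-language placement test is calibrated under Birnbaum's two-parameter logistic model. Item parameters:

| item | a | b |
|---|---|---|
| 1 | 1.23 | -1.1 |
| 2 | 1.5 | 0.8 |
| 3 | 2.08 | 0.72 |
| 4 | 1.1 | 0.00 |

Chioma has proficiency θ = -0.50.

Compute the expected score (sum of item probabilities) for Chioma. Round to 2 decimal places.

P(θ) = 1 / (1 + exp(−a(θ − b)))
P_1 = 1/(1+e^{-0.7380}) = 0.6766
P_2 = 1/(1+e^{1.9500}) = 0.1246
P_3 = 1/(1+e^{2.5376}) = 0.0733
P_4 = 1/(1+e^{0.5500}) = 0.3659
E[score] = 0.6766 + 0.1246 + 0.0733 + 0.3659 = 1.2402

1.24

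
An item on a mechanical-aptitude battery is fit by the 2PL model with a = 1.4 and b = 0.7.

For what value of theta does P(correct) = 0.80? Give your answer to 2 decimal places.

P(theta) = 1 / (1 + exp(−a(theta − b)))
logit = ln(0.8000/0.2000) = 1.3863
theta = b + logit/(a) = 0.7 + 1.3863/1.4000 = 1.6902

1.69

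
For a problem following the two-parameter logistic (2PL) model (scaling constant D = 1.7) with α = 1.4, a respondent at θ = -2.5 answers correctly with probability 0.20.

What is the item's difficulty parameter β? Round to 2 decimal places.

P(θ) = 1 / (1 + exp(−D·α(θ − β)))
logit(0.20) = ln(0.20/0.80) = -1.3863
β = θ − logit/(1.7·α) = -2.5 − (-1.3863)/2.3800 = -1.9175

-1.92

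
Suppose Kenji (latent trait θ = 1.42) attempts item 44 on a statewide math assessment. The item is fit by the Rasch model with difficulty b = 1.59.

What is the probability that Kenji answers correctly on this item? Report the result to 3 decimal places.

P(θ) = 1 / (1 + exp(−(θ − b)))
Exponent: (1.42 − 1.59) = -0.1700
1/(1 + e^{0.1700}) = 0.4576
P = 0.4576

0.458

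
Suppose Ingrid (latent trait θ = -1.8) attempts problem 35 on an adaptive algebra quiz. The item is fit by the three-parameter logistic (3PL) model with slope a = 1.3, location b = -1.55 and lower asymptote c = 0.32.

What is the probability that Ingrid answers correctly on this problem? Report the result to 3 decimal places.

0.605

P(θ) = c + (1 − c) · 1 / (1 + exp(−a(θ − b)))
Exponent: 1.3 × (-1.8 − (-1.55)) = -0.3250
1/(1 + e^{0.3250}) = 0.4195
P = 0.32 + 0.68 × 0.4195 = 0.6052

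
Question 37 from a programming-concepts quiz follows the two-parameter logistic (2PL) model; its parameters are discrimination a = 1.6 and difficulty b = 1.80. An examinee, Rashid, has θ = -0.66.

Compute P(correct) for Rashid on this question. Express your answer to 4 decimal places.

P(θ) = 1 / (1 + exp(−a(θ − b)))
Exponent: 1.6 × (-0.66 − 1.80) = -3.9360
1/(1 + e^{3.9360}) = 0.0192

0.0192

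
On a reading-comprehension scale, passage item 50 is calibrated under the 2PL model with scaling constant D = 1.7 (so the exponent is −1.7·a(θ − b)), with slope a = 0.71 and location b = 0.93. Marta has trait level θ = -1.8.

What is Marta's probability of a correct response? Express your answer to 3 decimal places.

0.036

P(θ) = 1 / (1 + exp(−D·a(θ − b)))
Exponent: 1.7 × 0.71 × (-1.8 − 0.93) = -3.2951
1/(1 + e^{3.2951}) = 0.0357
P = 0.0357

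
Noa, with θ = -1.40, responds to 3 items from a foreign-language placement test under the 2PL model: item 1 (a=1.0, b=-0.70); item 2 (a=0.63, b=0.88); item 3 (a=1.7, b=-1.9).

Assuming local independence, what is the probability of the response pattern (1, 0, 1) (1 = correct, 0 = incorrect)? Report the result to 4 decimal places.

0.1878

P(θ) = 1 / (1 + exp(−a(θ − b)))
P_1 = 1/(1+e^{0.7000}) = 0.3318
P_2 = 1/(1+e^{1.4364}) = 0.1921
P_3 = 1/(1+e^{-0.8500}) = 0.7006
L = P_1 × (1−P_2) × P_3 = 0.3318 × 0.8079 × 0.7006 = 0.18780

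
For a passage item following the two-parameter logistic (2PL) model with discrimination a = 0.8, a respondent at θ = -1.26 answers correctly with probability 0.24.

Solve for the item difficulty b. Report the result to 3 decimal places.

P(θ) = 1 / (1 + exp(−a(θ − b)))
logit(0.24) = ln(0.24/0.76) = -1.1527
b = θ − logit/(a) = -1.26 − (-1.1527)/0.8000 = 0.1808

0.181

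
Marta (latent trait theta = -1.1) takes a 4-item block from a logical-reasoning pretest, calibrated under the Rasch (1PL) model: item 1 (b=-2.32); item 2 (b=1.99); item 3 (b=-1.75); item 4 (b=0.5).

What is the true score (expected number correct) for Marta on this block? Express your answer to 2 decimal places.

P(theta) = 1 / (1 + exp(−(theta − b)))
P_1 = 1/(1+e^{-1.2200}) = 0.7721
P_2 = 1/(1+e^{3.0900}) = 0.0435
P_3 = 1/(1+e^{-0.6500}) = 0.6570
P_4 = 1/(1+e^{1.6000}) = 0.1680
E[score] = 0.7721 + 0.0435 + 0.6570 + 0.1680 = 1.6406

1.64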